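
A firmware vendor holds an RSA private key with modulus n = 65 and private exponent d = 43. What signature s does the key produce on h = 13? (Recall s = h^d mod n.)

52

Squares mod 65: h^1≡13, h^2≡39, h^4≡26, h^8≡26, h^16≡26, h^32≡26
43 = 32 + 8 + 2 + 1, so h^43 ≡ 26·26·39·13 ≡ 52 (mod 65)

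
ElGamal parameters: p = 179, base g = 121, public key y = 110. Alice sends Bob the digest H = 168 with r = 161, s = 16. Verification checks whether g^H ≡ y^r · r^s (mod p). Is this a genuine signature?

forged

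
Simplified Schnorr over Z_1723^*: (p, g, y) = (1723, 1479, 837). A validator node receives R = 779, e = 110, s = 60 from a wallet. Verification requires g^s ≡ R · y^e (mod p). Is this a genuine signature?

forged

g^s mod p:
1479^60 mod 1723 = 1650
R · y^e mod p:
837^110 mod 1723 = 603
779·603 = 469737 ≡ 1081 (mod 1723)
1650 ≠ 1081; the check fails.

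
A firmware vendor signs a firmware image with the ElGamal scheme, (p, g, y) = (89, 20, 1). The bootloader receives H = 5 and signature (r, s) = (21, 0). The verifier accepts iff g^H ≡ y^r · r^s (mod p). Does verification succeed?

Left side g^H mod p:
Squares mod 89: 20^1≡20, 20^2≡44, 20^4≡67
5 = 4 + 1, so 20^5 ≡ 67·20 ≡ 5 (mod 89)
Right side y^r · r^s mod p:
Squares mod 89: 1^1≡1, 1^2≡1, 1^4≡1, 1^8≡1, 1^16≡1
21 = 16 + 4 + 1, so 1^21 ≡ 1·1·1 ≡ 1 (mod 89)
21^0 mod 89 = 1
1·1 = 1 ≡ 1 (mod 89)
5 ≠ 1, so verification fails.

fails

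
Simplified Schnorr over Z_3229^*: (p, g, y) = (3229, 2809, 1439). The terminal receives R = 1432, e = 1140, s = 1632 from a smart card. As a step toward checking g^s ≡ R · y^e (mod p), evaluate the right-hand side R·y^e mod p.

Squares mod 3229: 1439^1≡1439, 1439^2≡932, 1439^4≡23, 1439^8≡529, 1439^16≡2147, 1439^32≡1826, 1439^64≡1948, 1439^128≡629, 1439^256≡1703, 1439^512≡567, 1439^1024≡1818
1140 = 1024 + 64 + 32 + 16 + 4, so 1439^1140 ≡ 1818·1948·1826·2147·23 ≡ 1948 (mod 3229)
R · y^e ≡ 1432·1948 = 2789536 ≡ 2909 (mod 3229)

2909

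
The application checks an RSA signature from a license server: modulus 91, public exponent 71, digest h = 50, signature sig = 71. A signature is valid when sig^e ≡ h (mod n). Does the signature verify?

sig^71 mod 91 = 50
Since 50 equals the digest 50, verification succeeds.

verifies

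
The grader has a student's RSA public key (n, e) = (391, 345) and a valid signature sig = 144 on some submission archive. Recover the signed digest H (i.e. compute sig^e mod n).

Squares mod 391: sig^1≡144, sig^2≡13, sig^4≡169, sig^8≡18, sig^16≡324, sig^32≡188, sig^64≡154, sig^128≡256, sig^256≡239
345 = 256 + 64 + 16 + 8 + 1, so sig^345 ≡ 239·154·324·18·144 ≡ 8 (mod 391)

8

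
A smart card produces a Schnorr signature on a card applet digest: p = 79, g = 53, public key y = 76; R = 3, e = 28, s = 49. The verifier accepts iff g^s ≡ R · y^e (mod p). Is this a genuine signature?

g^s mod p:
53^49 mod 79 = 68
R · y^e mod p:
76^28 mod 79 = 49
3·49 = 147 ≡ 68 (mod 79)
68 ≡ 68 (mod 79); signature holds.

genuine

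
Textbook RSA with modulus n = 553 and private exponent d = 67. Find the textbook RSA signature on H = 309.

246

H^2 ≡ 309^2 = 95481 ≡ 365
H^4 ≡ 365^2 = 133225 ≡ 505
H^8 ≡ 505^2 = 255025 ≡ 92
H^16 ≡ 92^2 = 8464 ≡ 169
H^32 ≡ 169^2 = 28561 ≡ 358
H^64 ≡ 358^2 = 128164 ≡ 421
67 = 64 + 2 + 1, so H^67 ≡ 421·365·309 ≡ 246 (mod 553)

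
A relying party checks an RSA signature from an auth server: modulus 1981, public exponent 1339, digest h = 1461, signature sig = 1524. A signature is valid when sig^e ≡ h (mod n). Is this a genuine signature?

Squares mod 1981: sig^1≡1524, sig^2≡844, sig^4≡1157, sig^8≡1474, sig^16≡1500, sig^32≡1565, sig^64≡709, sig^128≡1488, sig^256≡1367, sig^512≡606, sig^1024≡751
1339 = 1024 + 256 + 32 + 16 + 8 + 2 + 1, so sig^1339 ≡ 751·1367·1565·1500·1474·844·1524 ≡ 1461 (mod 1981)
1461 = h, so the signature checks out.

genuine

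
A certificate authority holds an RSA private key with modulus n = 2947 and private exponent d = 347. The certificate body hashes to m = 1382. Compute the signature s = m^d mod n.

Squares mod 2947: m^1≡1382, m^2≡268, m^4≡1096, m^8≡1787, m^16≡1768, m^32≡2004, m^64≡2202, m^128≡989, m^256≡2664
347 = 256 + 64 + 16 + 8 + 2 + 1, so m^347 ≡ 2664·2202·1768·1787·268·1382 ≡ 320 (mod 2947)

320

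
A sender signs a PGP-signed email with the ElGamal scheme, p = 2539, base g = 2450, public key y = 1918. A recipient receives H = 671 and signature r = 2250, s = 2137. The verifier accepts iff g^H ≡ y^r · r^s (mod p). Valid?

yes

Left side g^H mod p:
2450^2 = 6002500 ≡ 304
2450^4 ≡ 304^2 = 92416 ≡ 1012
2450^8 ≡ 1012^2 = 1024144 ≡ 927
2450^16 ≡ 927^2 = 859329 ≡ 1147
2450^32 ≡ 1147^2 = 1315609 ≡ 407
2450^64 ≡ 407^2 = 165649 ≡ 614
2450^128 ≡ 614^2 = 376996 ≡ 1224
2450^256 ≡ 1224^2 = 1498176 ≡ 166
2450^512 ≡ 166^2 = 27556 ≡ 2166
671 = 512 + 128 + 16 + 8 + 4 + 2 + 1, so 2450^671 ≡ 2166·1224·1147·927·1012·304·2450 ≡ 1597 (mod 2539)
Right side y^r · r^s mod p:
1918^2 = 3678724 ≡ 2252
1918^4 ≡ 2252^2 = 5071504 ≡ 1121
1918^8 ≡ 1121^2 = 1256641 ≡ 2375
1918^16 ≡ 2375^2 = 5640625 ≡ 1506
1918^32 ≡ 1506^2 = 2268036 ≡ 709
1918^64 ≡ 709^2 = 502681 ≡ 2498
1918^128 ≡ 2498^2 = 6240004 ≡ 1681
1918^256 ≡ 1681^2 = 2825761 ≡ 2393
1918^512 ≡ 2393^2 = 5726449 ≡ 1004
1918^1024 ≡ 1004^2 = 1008016 ≡ 33
1918^2048 ≡ 33^2 = 1089
2250 = 2048 + 128 + 64 + 8 + 2, so 1918^2250 ≡ 1089·1681·2498·2375·2252 ≡ 1480 (mod 2539)
2250^2 = 5062500 ≡ 2273
2250^4 ≡ 2273^2 = 5166529 ≡ 2203
2250^8 ≡ 2203^2 = 4853209 ≡ 1180
2250^16 ≡ 1180^2 = 1392400 ≡ 1028
2250^32 ≡ 1028^2 = 1056784 ≡ 560
2250^64 ≡ 560^2 = 313600 ≡ 1303
2250^128 ≡ 1303^2 = 1697809 ≡ 1757
2250^256 ≡ 1757^2 = 3087049 ≡ 2164
2250^512 ≡ 2164^2 = 4682896 ≡ 980
2250^1024 ≡ 980^2 = 960400 ≡ 658
2250^2048 ≡ 658^2 = 432964 ≡ 1334
2137 = 2048 + 64 + 16 + 8 + 1, so 2250^2137 ≡ 1334·1303·1028·1180·2250 ≡ 2432 (mod 2539)
1480·2432 = 3599360 ≡ 1597 (mod 2539)
1597 ≡ 1597 (mod 2539), so the signature is genuine.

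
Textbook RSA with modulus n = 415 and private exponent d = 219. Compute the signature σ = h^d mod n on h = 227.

148

Squares mod 415: h^1≡227, h^2≡69, h^4≡196, h^8≡236, h^16≡86, h^32≡341, h^64≡81, h^128≡336
219 = 128 + 64 + 16 + 8 + 2 + 1, so h^219 ≡ 336·81·86·236·69·227 ≡ 148 (mod 415)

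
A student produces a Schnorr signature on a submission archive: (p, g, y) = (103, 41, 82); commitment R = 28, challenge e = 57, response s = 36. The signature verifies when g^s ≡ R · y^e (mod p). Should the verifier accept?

g^s mod p:
Squares mod 103: 41^1≡41, 41^2≡33, 41^4≡59, 41^8≡82, 41^16≡29, 41^32≡17
36 = 32 + 4, so 41^36 ≡ 17·59 ≡ 76 (mod 103)
R · y^e mod p:
Squares mod 103: 82^1≡82, 82^2≡29, 82^4≡17, 82^8≡83, 82^16≡91, 82^32≡41
57 = 32 + 16 + 8 + 1, so 82^57 ≡ 41·91·83·82 ≡ 81 (mod 103)
28·81 = 2268 ≡ 2 (mod 103)
76 ≠ 2; the check fails.

reject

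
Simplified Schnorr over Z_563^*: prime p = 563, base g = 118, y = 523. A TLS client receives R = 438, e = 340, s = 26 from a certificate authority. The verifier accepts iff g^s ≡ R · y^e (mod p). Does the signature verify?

does not verify

g^s mod p:
118^2 = 13924 ≡ 412
118^4 ≡ 412^2 = 169744 ≡ 281
118^8 ≡ 281^2 = 78961 ≡ 141
118^16 ≡ 141^2 = 19881 ≡ 176
26 = 16 + 8 + 2, so 118^26 ≡ 176·141·412 ≡ 112 (mod 563)
R · y^e mod p:
523^2 = 273529 ≡ 474
523^4 ≡ 474^2 = 224676 ≡ 39
523^8 ≡ 39^2 = 1521 ≡ 395
523^16 ≡ 395^2 = 156025 ≡ 74
523^32 ≡ 74^2 = 5476 ≡ 409
523^64 ≡ 409^2 = 167281 ≡ 70
523^128 ≡ 70^2 = 4900 ≡ 396
523^256 ≡ 396^2 = 156816 ≡ 302
340 = 256 + 64 + 16 + 4, so 523^340 ≡ 302·70·74·39 ≡ 545 (mod 563)
438·545 = 238710 ≡ 561 (mod 563)
112 ≠ 561; the check fails.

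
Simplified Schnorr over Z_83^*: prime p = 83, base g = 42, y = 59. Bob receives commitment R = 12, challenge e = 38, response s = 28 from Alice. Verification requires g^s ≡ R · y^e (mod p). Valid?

g^s mod p:
42^2 = 1764 ≡ 21
42^4 ≡ 21^2 = 441 ≡ 26
42^8 ≡ 26^2 = 676 ≡ 12
42^16 ≡ 12^2 = 144 ≡ 61
28 = 16 + 8 + 4, so 42^28 ≡ 61·12·26 ≡ 25 (mod 83)
R · y^e mod p:
59^2 = 3481 ≡ 78
59^4 ≡ 78^2 = 6084 ≡ 25
59^8 ≡ 25^2 = 625 ≡ 44
59^16 ≡ 44^2 = 1936 ≡ 27
59^32 ≡ 27^2 = 729 ≡ 65
38 = 32 + 4 + 2, so 59^38 ≡ 65·25·78 ≡ 9 (mod 83)
12·9 = 108 ≡ 25 (mod 83)
25 ≡ 25 (mod 83); signature holds.

yes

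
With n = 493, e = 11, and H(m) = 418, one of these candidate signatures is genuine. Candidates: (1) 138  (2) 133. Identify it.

Candidate 1: 138^2 = 19044 ≡ 310; 138^4 ≡ 310^2 = 96100 ≡ 458; 138^8 ≡ 458^2 = 209764 ≡ 239; 11 = 8 + 2 + 1, so 138^11 ≡ 239·310·138 ≡ 93 (mod 493)
Candidate 2: 133^2 = 17689 ≡ 434; 133^4 ≡ 434^2 = 188356 ≡ 30; 133^8 ≡ 30^2 = 900 ≡ 407; 11 = 8 + 2 + 1, so 133^11 ≡ 407·434·133 ≡ 418 (mod 493)
  → matches H(m) = 418

2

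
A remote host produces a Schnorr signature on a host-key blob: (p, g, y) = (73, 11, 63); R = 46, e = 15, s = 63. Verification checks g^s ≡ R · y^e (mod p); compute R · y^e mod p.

10

Squares mod 73: 63^1≡63, 63^2≡27, 63^4≡72, 63^8≡1
15 = 8 + 4 + 2 + 1, so 63^15 ≡ 1·72·27·63 ≡ 51 (mod 73)
R · y^e ≡ 46·51 = 2346 ≡ 10 (mod 73)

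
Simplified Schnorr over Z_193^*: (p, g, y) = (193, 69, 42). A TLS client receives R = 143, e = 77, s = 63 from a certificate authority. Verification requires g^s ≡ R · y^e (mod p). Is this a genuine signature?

genuine

g^s mod p:
69^63 mod 193 = 14
R · y^e mod p:
42^77 mod 193 = 185
143·185 = 26455 ≡ 14 (mod 193)
14 ≡ 14 (mod 193); signature holds.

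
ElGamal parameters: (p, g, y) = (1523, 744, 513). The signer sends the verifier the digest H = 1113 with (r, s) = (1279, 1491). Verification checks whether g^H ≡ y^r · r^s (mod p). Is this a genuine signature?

Left side g^H mod p:
744^2 = 553536 ≡ 687
744^4 ≡ 687^2 = 471969 ≡ 1362
744^8 ≡ 1362^2 = 1855044 ≡ 30
744^16 ≡ 30^2 = 900
744^32 ≡ 900^2 = 810000 ≡ 1287
744^64 ≡ 1287^2 = 1656369 ≡ 868
744^128 ≡ 868^2 = 753424 ≡ 1062
744^256 ≡ 1062^2 = 1127844 ≡ 824
744^512 ≡ 824^2 = 678976 ≡ 1241
744^1024 ≡ 1241^2 = 1540081 ≡ 328
1113 = 1024 + 64 + 16 + 8 + 1, so 744^1113 ≡ 328·868·900·30·744 ≡ 861 (mod 1523)
Right side y^r · r^s mod p:
513^2 = 263169 ≡ 1213
513^4 ≡ 1213^2 = 1471369 ≡ 151
513^8 ≡ 151^2 = 22801 ≡ 1479
513^16 ≡ 1479^2 = 2187441 ≡ 413
513^32 ≡ 413^2 = 170569 ≡ 1516
513^64 ≡ 1516^2 = 2298256 ≡ 49
513^128 ≡ 49^2 = 2401 ≡ 878
513^256 ≡ 878^2 = 770884 ≡ 246
513^512 ≡ 246^2 = 60516 ≡ 1119
513^1024 ≡ 1119^2 = 1252161 ≡ 255
1279 = 1024 + 128 + 64 + 32 + 16 + 8 + 4 + 2 + 1, so 513^1279 ≡ 255·878·49·1516·413·1479·151·1213·513 ≡ 149 (mod 1523)
1279^2 = 1635841 ≡ 139
1279^4 ≡ 139^2 = 19321 ≡ 1045
1279^8 ≡ 1045^2 = 1092025 ≡ 34
1279^16 ≡ 34^2 = 1156
1279^32 ≡ 1156^2 = 1336336 ≡ 665
1279^64 ≡ 665^2 = 442225 ≡ 555
1279^128 ≡ 555^2 = 308025 ≡ 379
1279^256 ≡ 379^2 = 143641 ≡ 479
1279^512 ≡ 479^2 = 229441 ≡ 991
1279^1024 ≡ 991^2 = 982081 ≡ 1269
1491 = 1024 + 256 + 128 + 64 + 16 + 2 + 1, so 1279^1491 ≡ 1269·479·379·555·1156·139·1279 ≡ 476 (mod 1523)
149·476 = 70924 ≡ 866 (mod 1523)
861 ≠ 866, so verification fails.

forged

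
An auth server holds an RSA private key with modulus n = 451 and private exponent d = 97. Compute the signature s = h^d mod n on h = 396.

396

h^97 mod 451 = 396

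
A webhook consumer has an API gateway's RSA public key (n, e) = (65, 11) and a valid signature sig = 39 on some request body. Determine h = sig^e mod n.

39

sig^11 mod 65 = 39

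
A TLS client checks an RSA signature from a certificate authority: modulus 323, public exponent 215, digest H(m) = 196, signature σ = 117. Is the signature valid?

invalid

σ^2 ≡ 117^2 = 13689 ≡ 123
σ^4 ≡ 123^2 = 15129 ≡ 271
σ^8 ≡ 271^2 = 73441 ≡ 120
σ^16 ≡ 120^2 = 14400 ≡ 188
σ^32 ≡ 188^2 = 35344 ≡ 137
σ^64 ≡ 137^2 = 18769 ≡ 35
σ^128 ≡ 35^2 = 1225 ≡ 256
215 = 128 + 64 + 16 + 4 + 2 + 1, so σ^215 ≡ 256·35·188·271·123·117 ≡ 127 (mod 323)
The recovered value 127 does not match the digest 196.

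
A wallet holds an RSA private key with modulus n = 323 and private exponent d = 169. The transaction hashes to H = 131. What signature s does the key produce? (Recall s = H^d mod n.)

5

H^2 ≡ 131^2 = 17161 ≡ 42
H^4 ≡ 42^2 = 1764 ≡ 149
H^8 ≡ 149^2 = 22201 ≡ 237
H^16 ≡ 237^2 = 56169 ≡ 290
H^32 ≡ 290^2 = 84100 ≡ 120
H^64 ≡ 120^2 = 14400 ≡ 188
H^128 ≡ 188^2 = 35344 ≡ 137
169 = 128 + 32 + 8 + 1, so H^169 ≡ 137·120·237·131 ≡ 5 (mod 323)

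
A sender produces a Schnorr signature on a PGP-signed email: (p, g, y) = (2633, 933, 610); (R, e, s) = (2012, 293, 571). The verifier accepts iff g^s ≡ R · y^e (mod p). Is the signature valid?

g^s mod p:
933^2 = 870489 ≡ 1599
933^4 ≡ 1599^2 = 2556801 ≡ 158
933^8 ≡ 158^2 = 24964 ≡ 1267
933^16 ≡ 1267^2 = 1605289 ≡ 1792
933^32 ≡ 1792^2 = 3211264 ≡ 1637
933^64 ≡ 1637^2 = 2679769 ≡ 2008
933^128 ≡ 2008^2 = 4032064 ≡ 941
933^256 ≡ 941^2 = 885481 ≡ 793
933^512 ≡ 793^2 = 628849 ≡ 2195
571 = 512 + 32 + 16 + 8 + 2 + 1, so 933^571 ≡ 2195·1637·1792·1267·1599·933 ≡ 1861 (mod 2633)
R · y^e mod p:
610^2 = 372100 ≡ 847
610^4 ≡ 847^2 = 717409 ≡ 1233
610^8 ≡ 1233^2 = 1520289 ≡ 1048
610^16 ≡ 1048^2 = 1098304 ≡ 343
610^32 ≡ 343^2 = 117649 ≡ 1797
610^64 ≡ 1797^2 = 3229209 ≡ 1151
610^128 ≡ 1151^2 = 1324801 ≡ 402
610^256 ≡ 402^2 = 161604 ≡ 991
293 = 256 + 32 + 4 + 1, so 610^293 ≡ 991·1797·1233·610 ≡ 209 (mod 2633)
2012·209 = 420508 ≡ 1861 (mod 2633)
1861 ≡ 1861 (mod 2633); signature holds.

valid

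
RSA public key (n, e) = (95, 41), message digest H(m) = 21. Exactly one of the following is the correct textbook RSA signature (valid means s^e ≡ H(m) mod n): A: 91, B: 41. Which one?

A

Candidate A: 91^41 mod 95 = 21
  → matches H(m) = 21
Candidate B: 41^41 mod 95 = 91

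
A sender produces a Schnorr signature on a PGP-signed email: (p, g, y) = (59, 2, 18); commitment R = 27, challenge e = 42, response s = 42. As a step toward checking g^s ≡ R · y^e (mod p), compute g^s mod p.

Squares mod 59: 2^1≡2, 2^2≡4, 2^4≡16, 2^8≡20, 2^16≡46, 2^32≡51
42 = 32 + 8 + 2, so 2^42 ≡ 51·20·4 ≡ 9 (mod 59)

9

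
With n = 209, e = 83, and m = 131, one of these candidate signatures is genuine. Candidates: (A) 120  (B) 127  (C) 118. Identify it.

A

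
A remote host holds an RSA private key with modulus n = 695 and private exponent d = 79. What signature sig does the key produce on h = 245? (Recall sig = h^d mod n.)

Squares mod 695: h^1≡245, h^2≡255, h^4≡390, h^8≡590, h^16≡600, h^32≡685, h^64≡100
79 = 64 + 8 + 4 + 2 + 1, so h^79 ≡ 100·590·390·255·245 ≡ 330 (mod 695)

330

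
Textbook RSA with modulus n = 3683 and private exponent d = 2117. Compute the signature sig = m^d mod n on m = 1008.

1774

m^2 ≡ 1008^2 = 1016064 ≡ 3239
m^4 ≡ 3239^2 = 10491121 ≡ 1937
m^8 ≡ 1937^2 = 3751969 ≡ 2675
m^16 ≡ 2675^2 = 7155625 ≡ 3239
m^32 ≡ 3239^2 = 10491121 ≡ 1937
m^64 ≡ 1937^2 = 3751969 ≡ 2675
m^128 ≡ 2675^2 = 7155625 ≡ 3239
m^256 ≡ 3239^2 = 10491121 ≡ 1937
m^512 ≡ 1937^2 = 3751969 ≡ 2675
m^1024 ≡ 2675^2 = 7155625 ≡ 3239
m^2048 ≡ 3239^2 = 10491121 ≡ 1937
2117 = 2048 + 64 + 4 + 1, so m^2117 ≡ 1937·2675·1937·1008 ≡ 1774 (mod 3683)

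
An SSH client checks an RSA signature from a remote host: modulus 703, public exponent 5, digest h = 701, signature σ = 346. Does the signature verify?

σ^2 ≡ 346^2 = 119716 ≡ 206
σ^4 ≡ 206^2 = 42436 ≡ 256
5 = 4 + 1, so σ^5 ≡ 256·346 ≡ 701 (mod 703)
σ^5 mod 703 = 701 matches h.

verifies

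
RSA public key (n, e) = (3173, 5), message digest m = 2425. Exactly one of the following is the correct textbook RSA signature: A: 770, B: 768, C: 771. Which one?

Candidate A: Squares mod 3173: 770^1≡770, 770^2≡2722, 770^4≡329; 5 = 4 + 1, so 770^5 ≡ 329·770 ≡ 2663 (mod 3173)
Candidate B: Squares mod 3173: 768^1≡768, 768^2≡2819, 768^4≡1569; 5 = 4 + 1, so 768^5 ≡ 1569·768 ≡ 2425 (mod 3173)
  → matches m = 2425
Candidate C: Squares mod 3173: 771^1≡771, 771^2≡1090, 771^4≡1398; 5 = 4 + 1, so 771^5 ≡ 1398·771 ≡ 2211 (mod 3173)

B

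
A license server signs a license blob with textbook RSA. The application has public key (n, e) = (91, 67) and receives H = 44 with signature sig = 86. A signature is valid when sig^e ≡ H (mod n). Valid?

yes

Squares mod 91: sig^1≡86, sig^2≡25, sig^4≡79, sig^8≡53, sig^16≡79, sig^32≡53, sig^64≡79
67 = 64 + 2 + 1, so sig^67 ≡ 79·25·86 ≡ 44 (mod 91)
sig^67 mod 91 = 44 matches H.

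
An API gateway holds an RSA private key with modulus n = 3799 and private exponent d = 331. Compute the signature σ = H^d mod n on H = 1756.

H^2 ≡ 1756^2 = 3083536 ≡ 2547
H^4 ≡ 2547^2 = 6487209 ≡ 2316
H^8 ≡ 2316^2 = 5363856 ≡ 3467
H^16 ≡ 3467^2 = 12020089 ≡ 53
H^32 ≡ 53^2 = 2809
H^64 ≡ 2809^2 = 7890481 ≡ 3757
H^128 ≡ 3757^2 = 14115049 ≡ 1764
H^256 ≡ 1764^2 = 3111696 ≡ 315
331 = 256 + 64 + 8 + 2 + 1, so H^331 ≡ 315·3757·3467·2547·1756 ≡ 53 (mod 3799)

53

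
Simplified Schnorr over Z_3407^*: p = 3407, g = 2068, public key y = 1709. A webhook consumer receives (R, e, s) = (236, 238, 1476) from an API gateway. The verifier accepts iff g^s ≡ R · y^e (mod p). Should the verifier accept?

accept

g^s mod p:
Squares mod 3407: 2068^1≡2068, 2068^2≡839, 2068^4≡2079, 2068^8≡2165, 2068^16≡2600, 2068^32≡512, 2068^64≡3212, 2068^128≡548, 2068^256≡488, 2068^512≡3061, 2068^1024≡471
1476 = 1024 + 256 + 128 + 64 + 4, so 2068^1476 ≡ 471·488·548·3212·2079 ≡ 999 (mod 3407)
R · y^e mod p:
Squares mod 3407: 1709^1≡1709, 1709^2≡882, 1709^4≡1128, 1709^8≡1573, 1709^16≡847, 1709^32≡1939, 1709^64≡1800, 1709^128≡3350
238 = 128 + 64 + 32 + 8 + 4 + 2, so 1709^238 ≡ 3350·1800·1939·1573·1128·882 ≡ 625 (mod 3407)
236·625 = 147500 ≡ 999 (mod 3407)
999 ≡ 999 (mod 3407); signature holds.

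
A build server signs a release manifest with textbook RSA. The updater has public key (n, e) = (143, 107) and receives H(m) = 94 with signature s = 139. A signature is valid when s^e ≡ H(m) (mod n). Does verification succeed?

passes

s^2 ≡ 139^2 = 19321 ≡ 16
s^4 ≡ 16^2 = 256 ≡ 113
s^8 ≡ 113^2 = 12769 ≡ 42
s^16 ≡ 42^2 = 1764 ≡ 48
s^32 ≡ 48^2 = 2304 ≡ 16
s^64 ≡ 16^2 = 256 ≡ 113
107 = 64 + 32 + 8 + 2 + 1, so s^107 ≡ 113·16·42·16·139 ≡ 94 (mod 143)
94 = H(m), so the signature checks out.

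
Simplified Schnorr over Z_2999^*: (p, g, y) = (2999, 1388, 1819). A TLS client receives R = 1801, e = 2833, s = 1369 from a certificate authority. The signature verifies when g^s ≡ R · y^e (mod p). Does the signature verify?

verifies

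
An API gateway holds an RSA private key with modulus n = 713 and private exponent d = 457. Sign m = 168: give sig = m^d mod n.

456

m^457 mod 713 = 456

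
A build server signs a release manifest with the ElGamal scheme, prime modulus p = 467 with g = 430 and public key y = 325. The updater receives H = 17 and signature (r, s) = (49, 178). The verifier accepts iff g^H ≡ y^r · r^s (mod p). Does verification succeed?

passes

Left side g^H mod p:
430^2 = 184900 ≡ 435
430^4 ≡ 435^2 = 189225 ≡ 90
430^8 ≡ 90^2 = 8100 ≡ 161
430^16 ≡ 161^2 = 25921 ≡ 236
17 = 16 + 1, so 430^17 ≡ 236·430 ≡ 141 (mod 467)
Right side y^r · r^s mod p:
325^2 = 105625 ≡ 83
325^4 ≡ 83^2 = 6889 ≡ 351
325^8 ≡ 351^2 = 123201 ≡ 380
325^16 ≡ 380^2 = 144400 ≡ 97
325^32 ≡ 97^2 = 9409 ≡ 69
49 = 32 + 16 + 1, so 325^49 ≡ 69·97·325 ≡ 406 (mod 467)
49^2 = 2401 ≡ 66
49^4 ≡ 66^2 = 4356 ≡ 153
49^8 ≡ 153^2 = 23409 ≡ 59
49^16 ≡ 59^2 = 3481 ≡ 212
49^32 ≡ 212^2 = 44944 ≡ 112
49^64 ≡ 112^2 = 12544 ≡ 402
49^128 ≡ 402^2 = 161604 ≡ 22
178 = 128 + 32 + 16 + 2, so 49^178 ≡ 22·112·212·66 ≡ 13 (mod 467)
406·13 = 5278 ≡ 141 (mod 467)
141 ≡ 141 (mod 467), so the signature is genuine.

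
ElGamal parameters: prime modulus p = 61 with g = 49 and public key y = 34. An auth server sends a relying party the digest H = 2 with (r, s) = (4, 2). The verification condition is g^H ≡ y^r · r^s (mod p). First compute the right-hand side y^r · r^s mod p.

22

34^4 mod 61 = 9
4^2 mod 61 = 16
y^r · r^s ≡ 9·16 = 144 ≡ 22 (mod 61)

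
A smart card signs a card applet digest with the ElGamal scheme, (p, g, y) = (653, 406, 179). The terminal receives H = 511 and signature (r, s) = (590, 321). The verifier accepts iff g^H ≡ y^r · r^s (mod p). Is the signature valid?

Left side g^H mod p:
406^511 mod 653 = 252
Right side y^r · r^s mod p:
179^590 mod 653 = 285
590^321 mod 653 = 49
285·49 = 13965 ≡ 252 (mod 653)
252 ≡ 252 (mod 653), so the signature is genuine.

valid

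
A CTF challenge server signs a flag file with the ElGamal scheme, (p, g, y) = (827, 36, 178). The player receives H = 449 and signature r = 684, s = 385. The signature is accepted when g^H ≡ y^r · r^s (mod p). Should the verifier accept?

Left side g^H mod p:
36^449 mod 827 = 274
Right side y^r · r^s mod p:
178^684 mod 827 = 36
684^385 mod 827 = 513
36·513 = 18468 ≡ 274 (mod 827)
274 ≡ 274 (mod 827), so the signature is genuine.

accept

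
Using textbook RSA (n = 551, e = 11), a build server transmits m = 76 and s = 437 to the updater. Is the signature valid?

s^2 ≡ 437^2 = 190969 ≡ 323
s^4 ≡ 323^2 = 104329 ≡ 190
s^8 ≡ 190^2 = 36100 ≡ 285
11 = 8 + 2 + 1, so s^11 ≡ 285·323·437 ≡ 76 (mod 551)
76 = m, so the signature checks out.

valid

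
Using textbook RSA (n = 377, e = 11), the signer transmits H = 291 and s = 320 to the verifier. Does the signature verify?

verifies

s^2 ≡ 320^2 = 102400 ≡ 233
s^4 ≡ 233^2 = 54289 ≡ 1
s^8 ≡ 1^2 = 1
11 = 8 + 2 + 1, so s^11 ≡ 1·233·320 ≡ 291 (mod 377)
s^11 mod 377 = 291 matches H.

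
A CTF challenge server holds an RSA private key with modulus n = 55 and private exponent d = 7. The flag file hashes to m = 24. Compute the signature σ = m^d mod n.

m^2 ≡ 24^2 = 576 ≡ 26
m^4 ≡ 26^2 = 676 ≡ 16
7 = 4 + 2 + 1, so m^7 ≡ 16·26·24 ≡ 29 (mod 55)

29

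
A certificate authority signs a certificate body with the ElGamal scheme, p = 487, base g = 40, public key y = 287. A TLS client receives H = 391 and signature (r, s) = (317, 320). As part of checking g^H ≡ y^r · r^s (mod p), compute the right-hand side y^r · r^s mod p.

287^2 = 82369 ≡ 66
287^4 ≡ 66^2 = 4356 ≡ 460
287^8 ≡ 460^2 = 211600 ≡ 242
287^16 ≡ 242^2 = 58564 ≡ 124
287^32 ≡ 124^2 = 15376 ≡ 279
287^64 ≡ 279^2 = 77841 ≡ 408
287^128 ≡ 408^2 = 166464 ≡ 397
287^256 ≡ 397^2 = 157609 ≡ 308
317 = 256 + 32 + 16 + 8 + 4 + 1, so 287^317 ≡ 308·279·124·242·460·287 ≡ 458 (mod 487)
317^2 = 100489 ≡ 167
317^4 ≡ 167^2 = 27889 ≡ 130
317^8 ≡ 130^2 = 16900 ≡ 342
317^16 ≡ 342^2 = 116964 ≡ 84
317^32 ≡ 84^2 = 7056 ≡ 238
317^64 ≡ 238^2 = 56644 ≡ 152
317^128 ≡ 152^2 = 23104 ≡ 215
317^256 ≡ 215^2 = 46225 ≡ 447
320 = 256 + 64, so 317^320 ≡ 447·152 ≡ 251 (mod 487)
y^r · r^s ≡ 458·251 = 114958 ≡ 26 (mod 487)

26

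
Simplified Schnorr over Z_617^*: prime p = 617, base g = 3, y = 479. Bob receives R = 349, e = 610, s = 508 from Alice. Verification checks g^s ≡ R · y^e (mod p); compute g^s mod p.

515

3^2 = 9
3^4 ≡ 9^2 = 81
3^8 ≡ 81^2 = 6561 ≡ 391
3^16 ≡ 391^2 = 152881 ≡ 482
3^32 ≡ 482^2 = 232324 ≡ 332
3^64 ≡ 332^2 = 110224 ≡ 398
3^128 ≡ 398^2 = 158404 ≡ 452
3^256 ≡ 452^2 = 204304 ≡ 77
508 = 256 + 128 + 64 + 32 + 16 + 8 + 4, so 3^508 ≡ 77·452·398·332·482·391·81 ≡ 515 (mod 617)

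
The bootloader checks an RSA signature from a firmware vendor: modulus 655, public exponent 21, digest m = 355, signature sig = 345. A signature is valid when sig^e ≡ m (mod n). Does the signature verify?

verifies

sig^21 mod 655 = 355
Since 355 equals the digest 355, verification succeeds.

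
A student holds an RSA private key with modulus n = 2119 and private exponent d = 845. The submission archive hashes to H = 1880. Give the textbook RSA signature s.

528

Squares mod 2119: H^1≡1880, H^2≡2027, H^4≡2107, H^8≡144, H^16≡1665, H^32≡573, H^64≡2003, H^128≡742, H^256≡1743, H^512≡1522
845 = 512 + 256 + 64 + 8 + 4 + 1, so H^845 ≡ 1522·1743·2003·144·2107·1880 ≡ 528 (mod 2119)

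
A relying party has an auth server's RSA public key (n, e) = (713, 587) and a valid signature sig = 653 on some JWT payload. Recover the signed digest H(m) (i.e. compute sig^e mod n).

sig^2 ≡ 653^2 = 426409 ≡ 35
sig^4 ≡ 35^2 = 1225 ≡ 512
sig^8 ≡ 512^2 = 262144 ≡ 473
sig^16 ≡ 473^2 = 223729 ≡ 560
sig^32 ≡ 560^2 = 313600 ≡ 593
sig^64 ≡ 593^2 = 351649 ≡ 140
sig^128 ≡ 140^2 = 19600 ≡ 349
sig^256 ≡ 349^2 = 121801 ≡ 591
sig^512 ≡ 591^2 = 349281 ≡ 624
587 = 512 + 64 + 8 + 2 + 1, so sig^587 ≡ 624·140·473·35·653 ≡ 190 (mod 713)

190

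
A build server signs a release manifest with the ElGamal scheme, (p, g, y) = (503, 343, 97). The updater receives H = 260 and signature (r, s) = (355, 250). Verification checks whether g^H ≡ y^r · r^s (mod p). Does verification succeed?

Left side g^H mod p:
Squares mod 503: 343^1≡343, 343^2≡450, 343^4≡294, 343^8≡423, 343^16≡364, 343^32≡207, 343^64≡94, 343^128≡285, 343^256≡242
260 = 256 + 4, so 343^260 ≡ 242·294 ≡ 225 (mod 503)
Right side y^r · r^s mod p:
Squares mod 503: 97^1≡97, 97^2≡355, 97^4≡275, 97^8≡175, 97^16≡445, 97^32≡346, 97^64≡2, 97^128≡4, 97^256≡16
355 = 256 + 64 + 32 + 2 + 1, so 97^355 ≡ 16·2·346·355·97 ≡ 380 (mod 503)
Squares mod 503: 355^1≡355, 355^2≡275, 355^4≡175, 355^8≡445, 355^16≡346, 355^32≡2, 355^64≡4, 355^128≡16
250 = 128 + 64 + 32 + 16 + 8 + 2, so 355^250 ≡ 16·4·2·346·445·275 ≡ 486 (mod 503)
380·486 = 184680 ≡ 79 (mod 503)
225 ≠ 79, so verification fails.

fails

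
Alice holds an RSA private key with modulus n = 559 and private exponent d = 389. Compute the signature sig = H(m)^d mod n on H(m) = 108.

309

Squares mod 559: (H(m))^1≡108, (H(m))^2≡484, (H(m))^4≡35, (H(m))^8≡107, (H(m))^16≡269, (H(m))^32≡250, (H(m))^64≡451, (H(m))^128≡484, (H(m))^256≡35
389 = 256 + 128 + 4 + 1, so (H(m))^389 ≡ 35·484·35·108 ≡ 309 (mod 559)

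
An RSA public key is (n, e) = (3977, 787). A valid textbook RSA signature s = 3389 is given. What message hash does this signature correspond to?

s^787 mod 3977 = 782

782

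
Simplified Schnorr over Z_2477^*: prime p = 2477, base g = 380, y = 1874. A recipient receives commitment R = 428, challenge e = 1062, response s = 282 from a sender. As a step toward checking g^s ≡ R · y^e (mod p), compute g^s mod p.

1176

380^282 mod 2477 = 1176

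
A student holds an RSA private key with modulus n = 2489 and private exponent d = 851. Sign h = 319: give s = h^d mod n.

h^2 ≡ 319^2 = 101761 ≡ 2201
h^4 ≡ 2201^2 = 4844401 ≡ 807
h^8 ≡ 807^2 = 651249 ≡ 1620
h^16 ≡ 1620^2 = 2624400 ≡ 994
h^32 ≡ 994^2 = 988036 ≡ 2392
h^64 ≡ 2392^2 = 5721664 ≡ 1942
h^128 ≡ 1942^2 = 3771364 ≡ 529
h^256 ≡ 529^2 = 279841 ≡ 1073
h^512 ≡ 1073^2 = 1151329 ≡ 1411
851 = 512 + 256 + 64 + 16 + 2 + 1, so h^851 ≡ 1411·1073·1942·994·2201·319 ≡ 1332 (mod 2489)

1332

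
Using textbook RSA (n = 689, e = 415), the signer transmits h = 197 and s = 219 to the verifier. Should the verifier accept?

accept

s^2 ≡ 219^2 = 47961 ≡ 420
s^4 ≡ 420^2 = 176400 ≡ 16
s^8 ≡ 16^2 = 256
s^16 ≡ 256^2 = 65536 ≡ 81
s^32 ≡ 81^2 = 6561 ≡ 360
s^64 ≡ 360^2 = 129600 ≡ 68
s^128 ≡ 68^2 = 4624 ≡ 490
s^256 ≡ 490^2 = 240100 ≡ 328
415 = 256 + 128 + 16 + 8 + 4 + 2 + 1, so s^415 ≡ 328·490·81·256·16·420·219 ≡ 197 (mod 689)
Since 197 equals the digest 197, verification succeeds.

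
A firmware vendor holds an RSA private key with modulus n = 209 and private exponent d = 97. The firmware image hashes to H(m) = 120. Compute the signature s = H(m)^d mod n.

Squares mod 209: (H(m))^1≡120, (H(m))^2≡188, (H(m))^4≡23, (H(m))^8≡111, (H(m))^16≡199, (H(m))^32≡100, (H(m))^64≡177
97 = 64 + 32 + 1, so (H(m))^97 ≡ 177·100·120 ≡ 142 (mod 209)

142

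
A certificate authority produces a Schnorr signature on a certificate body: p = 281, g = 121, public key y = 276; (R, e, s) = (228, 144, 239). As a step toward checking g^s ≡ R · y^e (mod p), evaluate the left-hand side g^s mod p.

121^239 mod 281 = 33

33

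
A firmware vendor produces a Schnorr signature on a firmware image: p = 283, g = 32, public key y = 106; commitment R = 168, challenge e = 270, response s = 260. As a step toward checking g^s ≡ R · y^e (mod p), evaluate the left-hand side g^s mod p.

32^2 = 1024 ≡ 175
32^4 ≡ 175^2 = 30625 ≡ 61
32^8 ≡ 61^2 = 3721 ≡ 42
32^16 ≡ 42^2 = 1764 ≡ 66
32^32 ≡ 66^2 = 4356 ≡ 111
32^64 ≡ 111^2 = 12321 ≡ 152
32^128 ≡ 152^2 = 23104 ≡ 181
32^256 ≡ 181^2 = 32761 ≡ 216
260 = 256 + 4, so 32^260 ≡ 216·61 ≡ 158 (mod 283)

158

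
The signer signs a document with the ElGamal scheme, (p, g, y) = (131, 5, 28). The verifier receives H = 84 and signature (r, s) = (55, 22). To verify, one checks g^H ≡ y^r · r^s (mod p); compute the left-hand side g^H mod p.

5^2 = 25
5^4 ≡ 25^2 = 625 ≡ 101
5^8 ≡ 101^2 = 10201 ≡ 114
5^16 ≡ 114^2 = 12996 ≡ 27
5^32 ≡ 27^2 = 729 ≡ 74
5^64 ≡ 74^2 = 5476 ≡ 105
84 = 64 + 16 + 4, so 5^84 ≡ 105·27·101 ≡ 100 (mod 131)

100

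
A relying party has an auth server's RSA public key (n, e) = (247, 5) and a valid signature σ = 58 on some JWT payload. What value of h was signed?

210

σ^2 ≡ 58^2 = 3364 ≡ 153
σ^4 ≡ 153^2 = 23409 ≡ 191
5 = 4 + 1, so σ^5 ≡ 191·58 ≡ 210 (mod 247)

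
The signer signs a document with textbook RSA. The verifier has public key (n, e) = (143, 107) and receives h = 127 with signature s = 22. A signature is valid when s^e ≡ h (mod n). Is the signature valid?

invalid

s^2 ≡ 22^2 = 484 ≡ 55
s^4 ≡ 55^2 = 3025 ≡ 22
s^8 ≡ 22^2 = 484 ≡ 55
s^16 ≡ 55^2 = 3025 ≡ 22
s^32 ≡ 22^2 = 484 ≡ 55
s^64 ≡ 55^2 = 3025 ≡ 22
107 = 64 + 32 + 8 + 2 + 1, so s^107 ≡ 22·55·55·55·22 ≡ 55 (mod 143)
The recovered value 55 does not match the digest 127.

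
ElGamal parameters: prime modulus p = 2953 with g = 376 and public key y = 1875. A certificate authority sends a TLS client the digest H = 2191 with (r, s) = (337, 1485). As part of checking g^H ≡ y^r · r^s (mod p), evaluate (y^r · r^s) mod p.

336

Squares mod 2953: 1875^1≡1875, 1875^2≡1555, 1875^4≡2471, 1875^8≡1990, 1875^16≡127, 1875^32≡1364, 1875^64≡106, 1875^128≡2377, 1875^256≡1040
337 = 256 + 64 + 16 + 1, so 1875^337 ≡ 1040·106·127·1875 ≡ 2743 (mod 2953)
Squares mod 2953: 337^1≡337, 337^2≡1355, 337^4≡2212, 337^8≡2776, 337^16≡1799, 337^32≡2866, 337^64≡1663, 337^128≡1561, 337^256≡496, 337^512≡917, 337^1024≡2237
1485 = 1024 + 256 + 128 + 64 + 8 + 4 + 1, so 337^1485 ≡ 2237·496·1561·1663·2776·2212·337 ≡ 589 (mod 2953)
y^r · r^s ≡ 2743·589 = 1615627 ≡ 336 (mod 2953)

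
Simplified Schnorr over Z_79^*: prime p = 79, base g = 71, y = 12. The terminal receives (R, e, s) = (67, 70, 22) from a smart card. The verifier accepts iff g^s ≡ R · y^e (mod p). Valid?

g^s mod p:
71^22 mod 79 = 46
R · y^e mod p:
12^70 mod 79 = 18
67·18 = 1206 ≡ 21 (mod 79)
46 ≠ 21; the check fails.

no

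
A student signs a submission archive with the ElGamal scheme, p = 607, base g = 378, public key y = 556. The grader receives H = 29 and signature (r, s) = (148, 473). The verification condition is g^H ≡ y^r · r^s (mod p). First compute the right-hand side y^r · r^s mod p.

3

556^2 = 309136 ≡ 173
556^4 ≡ 173^2 = 29929 ≡ 186
556^8 ≡ 186^2 = 34596 ≡ 604
556^16 ≡ 604^2 = 364816 ≡ 9
556^32 ≡ 9^2 = 81
556^64 ≡ 81^2 = 6561 ≡ 491
556^128 ≡ 491^2 = 241081 ≡ 102
148 = 128 + 16 + 4, so 556^148 ≡ 102·9·186 ≡ 181 (mod 607)
148^2 = 21904 ≡ 52
148^4 ≡ 52^2 = 2704 ≡ 276
148^8 ≡ 276^2 = 76176 ≡ 301
148^16 ≡ 301^2 = 90601 ≡ 158
148^32 ≡ 158^2 = 24964 ≡ 77
148^64 ≡ 77^2 = 5929 ≡ 466
148^128 ≡ 466^2 = 217156 ≡ 457
148^256 ≡ 457^2 = 208849 ≡ 41
473 = 256 + 128 + 64 + 16 + 8 + 1, so 148^473 ≡ 41·457·466·158·301·148 ≡ 218 (mod 607)
y^r · r^s ≡ 181·218 = 39458 ≡ 3 (mod 607)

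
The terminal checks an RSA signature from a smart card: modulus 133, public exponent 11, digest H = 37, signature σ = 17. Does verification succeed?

σ^2 ≡ 17^2 = 289 ≡ 23
σ^4 ≡ 23^2 = 529 ≡ 130
σ^8 ≡ 130^2 = 16900 ≡ 9
11 = 8 + 2 + 1, so σ^11 ≡ 9·23·17 ≡ 61 (mod 133)
The recovered value 61 does not match the digest 37.

fails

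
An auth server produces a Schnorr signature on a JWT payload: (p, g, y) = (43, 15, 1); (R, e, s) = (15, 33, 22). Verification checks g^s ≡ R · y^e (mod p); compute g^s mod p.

15^2 = 225 ≡ 10
15^4 ≡ 10^2 = 100 ≡ 14
15^8 ≡ 14^2 = 196 ≡ 24
15^16 ≡ 24^2 = 576 ≡ 17
22 = 16 + 4 + 2, so 15^22 ≡ 17·14·10 ≡ 15 (mod 43)

15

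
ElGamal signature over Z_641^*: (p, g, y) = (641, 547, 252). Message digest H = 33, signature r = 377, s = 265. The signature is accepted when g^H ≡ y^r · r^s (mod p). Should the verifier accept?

accept

Left side g^H mod p:
Squares mod 641: 547^1≡547, 547^2≡503, 547^4≡455, 547^8≡623, 547^16≡324, 547^32≡493
33 = 32 + 1, so 547^33 ≡ 493·547 ≡ 451 (mod 641)
Right side y^r · r^s mod p:
Squares mod 641: 252^1≡252, 252^2≡45, 252^4≡102, 252^8≡148, 252^16≡110, 252^32≡562, 252^64≡472, 252^128≡357, 252^256≡531
377 = 256 + 64 + 32 + 16 + 8 + 1, so 252^377 ≡ 531·472·562·110·148·252 ≡ 180 (mod 641)
Squares mod 641: 377^1≡377, 377^2≡468, 377^4≡443, 377^8≡103, 377^16≡353, 377^32≡255, 377^64≡284, 377^128≡531, 377^256≡562
265 = 256 + 8 + 1, so 377^265 ≡ 562·103·377 ≡ 177 (mod 641)
180·177 = 31860 ≡ 451 (mod 641)
451 ≡ 451 (mod 641), so the signature is genuine.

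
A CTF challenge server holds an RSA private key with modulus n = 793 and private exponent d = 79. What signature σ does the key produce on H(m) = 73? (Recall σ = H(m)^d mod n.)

57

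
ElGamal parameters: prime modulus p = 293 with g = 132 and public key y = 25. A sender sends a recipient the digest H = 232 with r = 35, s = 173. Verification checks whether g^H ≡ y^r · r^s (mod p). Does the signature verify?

Left side g^H mod p:
Squares mod 293: 132^1≡132, 132^2≡137, 132^4≡17, 132^8≡289, 132^16≡16, 132^32≡256, 132^64≡197, 132^128≡133
232 = 128 + 64 + 32 + 8, so 132^232 ≡ 133·197·256·289 ≡ 186 (mod 293)
Right side y^r · r^s mod p:
Squares mod 293: 25^1≡25, 25^2≡39, 25^4≡56, 25^8≡206, 25^16≡244, 25^32≡57
35 = 32 + 2 + 1, so 25^35 ≡ 57·39·25 ≡ 198 (mod 293)
Squares mod 293: 35^1≡35, 35^2≡53, 35^4≡172, 35^8≡284, 35^16≡81, 35^32≡115, 35^64≡40, 35^128≡135
173 = 128 + 32 + 8 + 4 + 1, so 35^173 ≡ 135·115·284·172·35 ≡ 193 (mod 293)
198·193 = 38214 ≡ 124 (mod 293)
186 ≠ 124, so verification fails.

does not verify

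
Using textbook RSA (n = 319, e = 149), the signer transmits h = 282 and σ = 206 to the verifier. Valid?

yes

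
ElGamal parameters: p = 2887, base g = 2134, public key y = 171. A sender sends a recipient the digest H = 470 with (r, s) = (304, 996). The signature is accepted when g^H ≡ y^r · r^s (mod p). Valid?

yes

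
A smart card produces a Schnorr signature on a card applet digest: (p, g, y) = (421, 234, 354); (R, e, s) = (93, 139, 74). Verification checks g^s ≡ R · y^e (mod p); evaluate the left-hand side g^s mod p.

118

234^2 = 54756 ≡ 26
234^4 ≡ 26^2 = 676 ≡ 255
234^8 ≡ 255^2 = 65025 ≡ 191
234^16 ≡ 191^2 = 36481 ≡ 275
234^32 ≡ 275^2 = 75625 ≡ 266
234^64 ≡ 266^2 = 70756 ≡ 28
74 = 64 + 8 + 2, so 234^74 ≡ 28·191·26 ≡ 118 (mod 421)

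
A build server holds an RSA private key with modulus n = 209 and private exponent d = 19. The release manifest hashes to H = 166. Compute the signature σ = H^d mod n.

H^2 ≡ 166^2 = 27556 ≡ 177
H^4 ≡ 177^2 = 31329 ≡ 188
H^8 ≡ 188^2 = 35344 ≡ 23
H^16 ≡ 23^2 = 529 ≡ 111
19 = 16 + 2 + 1, so H^19 ≡ 111·177·166 ≡ 166 (mod 209)

166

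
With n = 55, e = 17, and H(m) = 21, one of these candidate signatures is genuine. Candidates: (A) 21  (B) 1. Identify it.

A

Candidate A: Squares mod 55: 21^1≡21, 21^2≡1, 21^4≡1, 21^8≡1, 21^16≡1; 17 = 16 + 1, so 21^17 ≡ 1·21 ≡ 21 (mod 55)
  → matches H(m) = 21
Candidate B: Squares mod 55: 1^1≡1, 1^2≡1, 1^4≡1, 1^8≡1, 1^16≡1; 17 = 16 + 1, so 1^17 ≡ 1·1 ≡ 1 (mod 55)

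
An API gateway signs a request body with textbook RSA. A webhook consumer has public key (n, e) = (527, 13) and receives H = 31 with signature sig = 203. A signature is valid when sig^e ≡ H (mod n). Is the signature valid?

invalid

sig^13 mod 527 = 220
The recovered value 220 does not match the digest 31.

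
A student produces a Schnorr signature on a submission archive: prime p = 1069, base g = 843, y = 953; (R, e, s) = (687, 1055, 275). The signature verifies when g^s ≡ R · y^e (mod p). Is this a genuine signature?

g^s mod p:
843^2 = 710649 ≡ 833
843^4 ≡ 833^2 = 693889 ≡ 108
843^8 ≡ 108^2 = 11664 ≡ 974
843^16 ≡ 974^2 = 948676 ≡ 473
843^32 ≡ 473^2 = 223729 ≡ 308
843^64 ≡ 308^2 = 94864 ≡ 792
843^128 ≡ 792^2 = 627264 ≡ 830
843^256 ≡ 830^2 = 688900 ≡ 464
275 = 256 + 16 + 2 + 1, so 843^275 ≡ 464·473·833·843 ≡ 137 (mod 1069)
R · y^e mod p:
953^2 = 908209 ≡ 628
953^4 ≡ 628^2 = 394384 ≡ 992
953^8 ≡ 992^2 = 984064 ≡ 584
953^16 ≡ 584^2 = 341056 ≡ 45
953^32 ≡ 45^2 = 2025 ≡ 956
953^64 ≡ 956^2 = 913936 ≡ 1010
953^128 ≡ 1010^2 = 1020100 ≡ 274
953^256 ≡ 274^2 = 75076 ≡ 246
953^512 ≡ 246^2 = 60516 ≡ 652
953^1024 ≡ 652^2 = 425104 ≡ 711
1055 = 1024 + 16 + 8 + 4 + 2 + 1, so 953^1055 ≡ 711·45·584·992·628·953 ≡ 923 (mod 1069)
687·923 = 634101 ≡ 184 (mod 1069)
137 ≠ 184; the check fails.

forged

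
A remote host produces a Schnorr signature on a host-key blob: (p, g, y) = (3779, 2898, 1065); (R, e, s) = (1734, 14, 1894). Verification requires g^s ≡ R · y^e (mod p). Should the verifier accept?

reject

g^s mod p:
Squares mod 3779: 2898^1≡2898, 2898^2≡1466, 2898^4≡2684, 2898^8≡1082, 2898^16≡3013, 2898^32≡1011, 2898^64≡1791, 2898^128≡3089, 2898^256≡3725, 2898^512≡2916, 2898^1024≡306
1894 = 1024 + 512 + 256 + 64 + 32 + 4 + 2, so 2898^1894 ≡ 306·2916·3725·1791·1011·2684·1466 ≡ 2729 (mod 3779)
R · y^e mod p:
Squares mod 3779: 1065^1≡1065, 1065^2≡525, 1065^4≡3537, 1065^8≡1879
14 = 8 + 4 + 2, so 1065^14 ≡ 1879·3537·525 ≡ 38 (mod 3779)
1734·38 = 65892 ≡ 1649 (mod 3779)
2729 ≠ 1649; the check fails.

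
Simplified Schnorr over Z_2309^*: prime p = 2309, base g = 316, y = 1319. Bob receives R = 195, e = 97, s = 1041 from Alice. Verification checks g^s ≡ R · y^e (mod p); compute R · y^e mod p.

Squares mod 2309: 1319^1≡1319, 1319^2≡1084, 1319^4≡2084, 1319^8≡2136, 1319^16≡2221, 1319^32≡817, 1319^64≡188
97 = 64 + 32 + 1, so 1319^97 ≡ 188·817·1319 ≡ 1464 (mod 2309)
R · y^e ≡ 195·1464 = 285480 ≡ 1473 (mod 2309)

1473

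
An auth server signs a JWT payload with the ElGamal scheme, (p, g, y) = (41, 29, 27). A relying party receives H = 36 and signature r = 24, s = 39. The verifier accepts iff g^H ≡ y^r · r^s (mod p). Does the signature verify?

Left side g^H mod p:
29^2 = 841 ≡ 21
29^4 ≡ 21^2 = 441 ≡ 31
29^8 ≡ 31^2 = 961 ≡ 18
29^16 ≡ 18^2 = 324 ≡ 37
29^32 ≡ 37^2 = 1369 ≡ 16
36 = 32 + 4, so 29^36 ≡ 16·31 ≡ 4 (mod 41)
Right side y^r · r^s mod p:
27^2 = 729 ≡ 32
27^4 ≡ 32^2 = 1024 ≡ 40
27^8 ≡ 40^2 = 1600 ≡ 1
27^16 ≡ 1^2 = 1
24 = 16 + 8, so 27^24 ≡ 1·1 ≡ 1 (mod 41)
24^2 = 576 ≡ 2
24^4 ≡ 2^2 = 4
24^8 ≡ 4^2 = 16
24^16 ≡ 16^2 = 256 ≡ 10
24^32 ≡ 10^2 = 100 ≡ 18
39 = 32 + 4 + 2 + 1, so 24^39 ≡ 18·4·2·24 ≡ 12 (mod 41)
1·12 = 12 ≡ 12 (mod 41)
4 ≠ 12, so verification fails.

does not verify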